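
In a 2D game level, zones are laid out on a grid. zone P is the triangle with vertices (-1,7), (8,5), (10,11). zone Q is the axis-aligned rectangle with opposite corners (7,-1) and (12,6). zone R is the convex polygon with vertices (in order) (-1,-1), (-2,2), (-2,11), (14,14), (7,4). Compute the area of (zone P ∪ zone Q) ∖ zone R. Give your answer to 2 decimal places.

|zone P ∪ zone Q| = 62.9444.
|(zone P ∪ zone Q) ∩ zone R| = 29.3444.
|(zone P ∪ zone Q) ∖ zone R| = 62.9444 − 29.3444 = 33.60.

33.60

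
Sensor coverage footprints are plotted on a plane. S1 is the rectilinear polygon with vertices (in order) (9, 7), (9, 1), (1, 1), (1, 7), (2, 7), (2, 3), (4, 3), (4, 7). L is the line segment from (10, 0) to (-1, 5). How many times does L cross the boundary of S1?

The segment meets the boundary at (1,4.091), (2,3.636), (3.4,3), (7.8,1).

4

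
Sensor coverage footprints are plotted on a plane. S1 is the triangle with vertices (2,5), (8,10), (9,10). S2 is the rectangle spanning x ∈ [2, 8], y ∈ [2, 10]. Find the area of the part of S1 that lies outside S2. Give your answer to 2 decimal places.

0.36

|S1| = 2.5, |S1∩S2| = 2.1429.
|S1 ∖ S2| = |S1| − |S1∩S2| = 2.5 − 2.1429 = 0.36.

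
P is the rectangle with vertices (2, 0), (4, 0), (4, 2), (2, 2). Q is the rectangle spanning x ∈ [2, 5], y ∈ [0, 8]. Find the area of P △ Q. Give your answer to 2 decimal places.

20.00

|P∩Q|: x∈[2,4], y∈[0,2] → 2·2 = 4.
|P △ Q| = |P| + |Q| − 2·|P∩Q| = 4 + 24 − 8 = 20.00.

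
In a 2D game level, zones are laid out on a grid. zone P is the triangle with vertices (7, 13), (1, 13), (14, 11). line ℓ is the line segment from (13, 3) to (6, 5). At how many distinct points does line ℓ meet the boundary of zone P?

The segment lies entirely outside zone P and never meets its boundary.

0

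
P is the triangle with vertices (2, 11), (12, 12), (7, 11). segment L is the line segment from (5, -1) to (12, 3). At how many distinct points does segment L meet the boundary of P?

The segment lies entirely outside P and never meets its boundary.

0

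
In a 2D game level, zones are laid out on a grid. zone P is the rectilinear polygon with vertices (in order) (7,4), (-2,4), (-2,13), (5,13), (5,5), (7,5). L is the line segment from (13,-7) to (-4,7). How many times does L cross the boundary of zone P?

The segment meets the boundary at (-2,5.353), (-0.357,4).

2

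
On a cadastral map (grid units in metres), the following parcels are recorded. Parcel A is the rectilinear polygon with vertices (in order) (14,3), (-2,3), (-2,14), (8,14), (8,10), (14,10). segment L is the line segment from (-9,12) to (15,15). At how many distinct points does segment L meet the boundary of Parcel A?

The segment meets the boundary at (7,14), (-2,12.875).

2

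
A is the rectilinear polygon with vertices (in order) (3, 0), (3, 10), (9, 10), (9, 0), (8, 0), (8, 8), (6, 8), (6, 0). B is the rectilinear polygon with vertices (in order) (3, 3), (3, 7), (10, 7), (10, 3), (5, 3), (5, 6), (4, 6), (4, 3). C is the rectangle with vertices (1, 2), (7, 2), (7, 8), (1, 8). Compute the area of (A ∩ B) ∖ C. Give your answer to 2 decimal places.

4.00

|A ∩ B| = 13.
|(A ∩ B) ∩ C| = 9.
|(A ∩ B) ∖ C| = 13 − 9 = 4.00.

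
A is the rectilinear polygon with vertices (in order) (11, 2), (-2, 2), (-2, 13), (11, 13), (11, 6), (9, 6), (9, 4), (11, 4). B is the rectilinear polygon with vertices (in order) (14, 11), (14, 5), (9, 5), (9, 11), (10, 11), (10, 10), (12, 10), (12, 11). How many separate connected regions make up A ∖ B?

1

A ∖ B is a single connected region.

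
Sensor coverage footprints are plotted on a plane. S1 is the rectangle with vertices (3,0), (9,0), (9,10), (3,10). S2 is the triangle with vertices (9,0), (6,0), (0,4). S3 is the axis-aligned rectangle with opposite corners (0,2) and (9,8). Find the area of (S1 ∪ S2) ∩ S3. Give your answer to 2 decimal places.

The region (S1 ∪ S2) ∩ S3 is the polygon with vertices (9,2), (3,2), (0,4), (3,2.667), (3,8), (9,8).
By the shoelace formula its area is 37.00.

37.00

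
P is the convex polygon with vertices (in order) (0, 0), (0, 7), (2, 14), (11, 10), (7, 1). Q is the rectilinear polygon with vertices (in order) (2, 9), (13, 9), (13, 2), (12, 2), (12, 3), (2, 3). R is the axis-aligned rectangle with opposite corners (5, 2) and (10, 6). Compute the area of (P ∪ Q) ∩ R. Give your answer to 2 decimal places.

17.67

The region (P ∪ Q) ∩ R is the polygon with vertices (7.889,3), (7.444,2), (5,2), (5,6), (10,6), (10,3).
By the shoelace formula its area is 17.67.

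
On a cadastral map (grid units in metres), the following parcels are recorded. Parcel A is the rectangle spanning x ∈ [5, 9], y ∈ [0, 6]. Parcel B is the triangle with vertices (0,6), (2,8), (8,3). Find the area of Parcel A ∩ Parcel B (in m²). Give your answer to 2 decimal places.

2.06

The intersection is the polygon with vertices (5,5.5), (8,3), (5,4.125).
By the shoelace formula its area is 2.06.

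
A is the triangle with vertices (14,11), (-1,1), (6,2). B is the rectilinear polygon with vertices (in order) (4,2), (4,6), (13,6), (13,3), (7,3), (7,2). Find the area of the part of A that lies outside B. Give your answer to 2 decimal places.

14.47

|A| = 27.5, |A∩B| = 13.0278.
|A ∖ B| = |A| − |A∩B| = 27.5 − 13.0278 = 14.47.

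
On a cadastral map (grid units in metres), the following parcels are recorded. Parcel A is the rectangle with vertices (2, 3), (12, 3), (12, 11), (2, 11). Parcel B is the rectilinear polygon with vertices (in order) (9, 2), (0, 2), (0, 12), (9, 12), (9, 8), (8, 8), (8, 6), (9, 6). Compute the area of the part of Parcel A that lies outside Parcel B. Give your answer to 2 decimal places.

|Parcel A| = 80, |Parcel A∩Parcel B| = 54.
|Parcel A ∖ Parcel B| = |Parcel A| − |Parcel A∩Parcel B| = 80 − 54 = 26.00.

26.00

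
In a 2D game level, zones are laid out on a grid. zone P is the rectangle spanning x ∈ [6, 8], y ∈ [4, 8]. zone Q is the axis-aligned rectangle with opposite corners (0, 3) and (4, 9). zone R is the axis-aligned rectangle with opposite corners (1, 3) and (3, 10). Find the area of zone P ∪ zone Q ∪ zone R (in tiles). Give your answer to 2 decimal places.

34.00

By inclusion–exclusion:
Individual areas: |zone P| = 8, |zone Q| = 24, |zone R| = 14.
|zone P∩zone Q| = 0 (no overlap).
|zone P∩zone R| = 0 (no overlap).
|zone Q∩zone R|: x∈[1,3], y∈[3,9] → 2·6 = 12.
|zone P∩zone Q∩zone R| = 0.
|zone P ∪ zone Q ∪ zone R| = 46 − 12 + 0 = 34.00.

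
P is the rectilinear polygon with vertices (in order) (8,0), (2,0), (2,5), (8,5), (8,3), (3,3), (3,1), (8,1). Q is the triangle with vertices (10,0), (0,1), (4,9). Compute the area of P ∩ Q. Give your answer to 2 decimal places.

The intersection is the polygon with vertices (2,5), (6.667,5), (8,3), (3,3), (3,1), (8,1), (8,0.2), (2,0.8).
By the shoelace formula its area is 15.67.

15.67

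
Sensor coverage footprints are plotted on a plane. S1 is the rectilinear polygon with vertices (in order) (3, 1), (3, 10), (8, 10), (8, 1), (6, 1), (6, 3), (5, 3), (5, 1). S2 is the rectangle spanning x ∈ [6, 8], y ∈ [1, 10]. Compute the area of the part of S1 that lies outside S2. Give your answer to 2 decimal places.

|S1| = 43, |S1∩S2| = 18.
|S1 ∖ S2| = |S1| − |S1∩S2| = 43 − 18 = 25.00.

25.00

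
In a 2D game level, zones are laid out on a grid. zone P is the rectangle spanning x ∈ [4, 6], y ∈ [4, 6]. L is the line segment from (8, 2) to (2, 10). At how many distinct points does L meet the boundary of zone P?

2

The segment meets the boundary at (6,4.667), (5,6).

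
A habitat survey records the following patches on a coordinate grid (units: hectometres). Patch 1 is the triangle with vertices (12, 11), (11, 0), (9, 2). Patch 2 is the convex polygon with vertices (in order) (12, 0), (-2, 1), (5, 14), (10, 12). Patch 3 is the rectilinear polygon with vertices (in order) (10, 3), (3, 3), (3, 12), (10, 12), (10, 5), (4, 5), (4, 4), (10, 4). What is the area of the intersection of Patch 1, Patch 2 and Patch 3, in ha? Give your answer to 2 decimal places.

0.50

The intersection is the polygon with vertices (9.667,4), (10,4), (10,3), (9.333,3).
By the shoelace formula its area is 0.50.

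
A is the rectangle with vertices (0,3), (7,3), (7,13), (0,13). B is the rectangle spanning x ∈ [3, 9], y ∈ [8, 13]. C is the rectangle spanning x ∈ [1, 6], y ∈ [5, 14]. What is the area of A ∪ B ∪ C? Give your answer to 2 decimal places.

By inclusion–exclusion:
Individual areas: |A| = 70, |B| = 30, |C| = 45.
|A∩B|: x∈[3,7], y∈[8,13] → 4·5 = 20.
|A∩C|: x∈[1,6], y∈[5,13] → 5·8 = 40.
|B∩C|: x∈[3,6], y∈[8,13] → 3·5 = 15.
|A∩B∩C| = 15.
|A ∪ B ∪ C| = 145 − 75 + 15 = 85.00.

85.00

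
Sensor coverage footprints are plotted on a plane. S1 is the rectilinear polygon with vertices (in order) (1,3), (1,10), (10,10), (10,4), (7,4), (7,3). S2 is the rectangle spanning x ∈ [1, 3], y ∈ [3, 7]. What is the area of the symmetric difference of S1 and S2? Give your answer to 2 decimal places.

|S1| = 60, |S2| = 8, |S1∩S2| = 8.
|S1 △ S2| = |S1| + |S2| − 2·|S1∩S2| = 60 + 8 − 16 = 52.00.

52.00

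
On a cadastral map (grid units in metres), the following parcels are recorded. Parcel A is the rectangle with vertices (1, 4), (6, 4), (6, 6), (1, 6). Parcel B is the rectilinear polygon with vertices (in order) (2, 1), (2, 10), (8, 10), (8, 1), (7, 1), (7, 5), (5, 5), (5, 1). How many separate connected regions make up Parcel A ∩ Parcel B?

1

Parcel A ∩ Parcel B is a single connected region.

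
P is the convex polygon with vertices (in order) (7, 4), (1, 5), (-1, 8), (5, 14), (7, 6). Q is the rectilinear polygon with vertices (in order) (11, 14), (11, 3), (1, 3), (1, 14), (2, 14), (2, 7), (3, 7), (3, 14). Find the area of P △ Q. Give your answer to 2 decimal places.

76.00

|P| = 46, |Q| = 103, |P∩Q| = 36.5.
|P △ Q| = |P| + |Q| − 2·|P∩Q| = 46 + 103 − 73 = 76.00.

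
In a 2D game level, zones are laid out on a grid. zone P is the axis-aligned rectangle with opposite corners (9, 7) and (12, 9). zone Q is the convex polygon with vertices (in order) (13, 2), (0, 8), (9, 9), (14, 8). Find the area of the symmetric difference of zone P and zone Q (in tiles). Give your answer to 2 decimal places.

|zone P| = 6, |zone Q| = 49, |zone P∩zone Q| = 5.1.
|zone P △ zone Q| = |zone P| + |zone Q| − 2·|zone P∩zone Q| = 6 + 49 − 10.2 = 44.80.

44.80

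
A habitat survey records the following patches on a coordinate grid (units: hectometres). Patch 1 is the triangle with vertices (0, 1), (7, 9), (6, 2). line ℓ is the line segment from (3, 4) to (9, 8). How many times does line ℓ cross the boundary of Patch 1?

The segment meets the boundary at (6.632,6.421).

1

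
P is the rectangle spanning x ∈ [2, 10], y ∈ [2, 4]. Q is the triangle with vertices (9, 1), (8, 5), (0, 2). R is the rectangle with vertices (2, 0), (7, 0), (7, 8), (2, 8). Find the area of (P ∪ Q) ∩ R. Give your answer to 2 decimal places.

The region (P ∪ Q) ∩ R is the polygon with vertices (2,1.778), (2,2.75), (2,4), (5.333,4), (7,4.625), (7,1.222).
By the shoelace formula its area is 13.02.

13.02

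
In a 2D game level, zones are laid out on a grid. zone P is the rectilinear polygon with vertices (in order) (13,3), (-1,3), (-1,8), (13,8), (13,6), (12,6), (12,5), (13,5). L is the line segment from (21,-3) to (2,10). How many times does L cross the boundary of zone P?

2

The segment meets the boundary at (4.923,8), (12.231,3).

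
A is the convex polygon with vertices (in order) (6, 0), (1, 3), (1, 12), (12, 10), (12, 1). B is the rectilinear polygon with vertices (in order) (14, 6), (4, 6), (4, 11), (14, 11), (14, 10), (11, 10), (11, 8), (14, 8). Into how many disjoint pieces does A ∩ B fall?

1

A ∩ B is a single connected region.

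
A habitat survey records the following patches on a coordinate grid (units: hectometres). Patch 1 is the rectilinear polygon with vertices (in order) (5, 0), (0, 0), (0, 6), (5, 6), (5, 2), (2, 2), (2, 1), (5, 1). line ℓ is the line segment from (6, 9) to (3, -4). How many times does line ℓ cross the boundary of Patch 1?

4

The segment meets the boundary at (3.923,0), (4.154,1), (4.385,2), (5,4.667).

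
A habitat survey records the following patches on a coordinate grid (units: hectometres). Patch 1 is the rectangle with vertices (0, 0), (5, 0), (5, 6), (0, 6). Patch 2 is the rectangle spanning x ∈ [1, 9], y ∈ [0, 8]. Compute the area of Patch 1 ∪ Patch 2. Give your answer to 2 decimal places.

70.00

By inclusion–exclusion:
Individual areas: |Patch 1| = 30, |Patch 2| = 64.
|Patch 1∩Patch 2|: x∈[1,5], y∈[0,6] → 4·6 = 24.
|Patch 1 ∪ Patch 2| = 94 − 24 = 70.00.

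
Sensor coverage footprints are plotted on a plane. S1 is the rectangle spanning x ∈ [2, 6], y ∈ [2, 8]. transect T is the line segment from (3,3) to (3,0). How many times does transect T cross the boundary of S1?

The segment meets the boundary at (3,2).

1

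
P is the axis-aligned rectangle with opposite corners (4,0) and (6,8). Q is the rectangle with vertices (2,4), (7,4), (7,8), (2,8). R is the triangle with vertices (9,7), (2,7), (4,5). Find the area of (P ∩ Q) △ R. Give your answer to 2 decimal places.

8.60

|P ∩ Q| = 8.
|(P ∩ Q) ∩ R| = 3.2.
|(P ∩ Q) △ R| = 8 + 7 − 6.4 = 8.60.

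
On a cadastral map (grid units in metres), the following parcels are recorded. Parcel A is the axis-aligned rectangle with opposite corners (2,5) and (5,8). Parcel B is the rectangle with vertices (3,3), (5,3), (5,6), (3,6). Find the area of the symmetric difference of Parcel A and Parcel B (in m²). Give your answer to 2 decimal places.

11.00

|Parcel A∩Parcel B|: x∈[3,5], y∈[5,6] → 2·1 = 2.
|Parcel A △ Parcel B| = |Parcel A| + |Parcel B| − 2·|Parcel A∩Parcel B| = 9 + 6 − 4 = 11.00.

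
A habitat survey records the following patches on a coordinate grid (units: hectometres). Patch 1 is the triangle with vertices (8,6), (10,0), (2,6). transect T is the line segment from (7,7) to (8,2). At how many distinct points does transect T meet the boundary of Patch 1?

The segment meets the boundary at (7.2,6).

1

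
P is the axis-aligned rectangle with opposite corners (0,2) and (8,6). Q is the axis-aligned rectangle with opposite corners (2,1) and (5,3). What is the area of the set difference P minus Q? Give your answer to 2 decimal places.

|P∩Q|: x∈[2,5], y∈[2,3] → 3·1 = 3.
|P| = 32.
|P ∖ Q| = |P| − |P∩Q| = 32 − 3 = 29.00.

29.00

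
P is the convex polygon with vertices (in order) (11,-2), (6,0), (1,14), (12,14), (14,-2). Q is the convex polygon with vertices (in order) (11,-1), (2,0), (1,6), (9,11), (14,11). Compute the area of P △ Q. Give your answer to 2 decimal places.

|P| = 142, |Q| = 109.5, |P∩Q| = 82.0915.
|P △ Q| = |P| + |Q| − 2·|P∩Q| = 142 + 109.5 − 164.1829 = 87.32.

87.32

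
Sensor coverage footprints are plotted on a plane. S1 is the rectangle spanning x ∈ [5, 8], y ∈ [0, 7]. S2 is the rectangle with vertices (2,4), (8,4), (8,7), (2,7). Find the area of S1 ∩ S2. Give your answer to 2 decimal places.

|S1∩S2|: x∈[5,8], y∈[4,7] → 3·3 = 9.

9.00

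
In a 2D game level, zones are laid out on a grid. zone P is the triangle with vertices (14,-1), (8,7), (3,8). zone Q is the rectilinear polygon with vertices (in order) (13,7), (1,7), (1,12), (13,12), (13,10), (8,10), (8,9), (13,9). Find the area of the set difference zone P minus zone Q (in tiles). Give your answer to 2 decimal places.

15.11

|zone P| = 17, |zone P∩zone Q| = 1.8889.
|zone P ∖ zone Q| = |zone P| − |zone P∩zone Q| = 17 − 1.8889 = 15.11.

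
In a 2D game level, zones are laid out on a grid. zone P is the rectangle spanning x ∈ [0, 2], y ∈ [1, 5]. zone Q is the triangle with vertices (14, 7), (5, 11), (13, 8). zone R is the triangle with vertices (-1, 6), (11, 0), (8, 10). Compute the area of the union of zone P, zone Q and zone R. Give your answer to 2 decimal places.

By inclusion–exclusion:
Individual areas: |zone P| = 8, |zone Q| = 2.5, |zone R| = 51.
|zone P∩zone Q| = 0.
|zone P∩zone R| = 0.25.
|zone Q∩zone R| = 0.0696.
|zone P∩zone Q∩zone R| = 0.
|zone P ∪ zone Q ∪ zone R| = 61.5 − 0.3196 + 0 = 61.18.

61.18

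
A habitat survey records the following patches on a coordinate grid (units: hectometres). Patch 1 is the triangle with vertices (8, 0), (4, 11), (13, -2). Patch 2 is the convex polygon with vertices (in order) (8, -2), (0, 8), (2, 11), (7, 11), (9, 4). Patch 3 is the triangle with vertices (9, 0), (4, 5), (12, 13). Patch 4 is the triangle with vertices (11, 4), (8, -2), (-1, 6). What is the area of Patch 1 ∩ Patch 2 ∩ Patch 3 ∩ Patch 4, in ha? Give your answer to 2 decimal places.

6.29

The intersection is the polygon with vertices (8.429,0.571), (7.429,1.571), (6.258,4.79), (8.565,4.406), (8.97,3.821).
By the shoelace formula its area is 6.29.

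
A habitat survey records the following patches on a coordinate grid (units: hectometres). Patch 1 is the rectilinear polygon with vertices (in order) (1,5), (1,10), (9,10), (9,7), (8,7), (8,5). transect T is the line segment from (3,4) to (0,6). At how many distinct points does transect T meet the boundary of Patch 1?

The segment meets the boundary at (1,5.333), (1.5,5).

2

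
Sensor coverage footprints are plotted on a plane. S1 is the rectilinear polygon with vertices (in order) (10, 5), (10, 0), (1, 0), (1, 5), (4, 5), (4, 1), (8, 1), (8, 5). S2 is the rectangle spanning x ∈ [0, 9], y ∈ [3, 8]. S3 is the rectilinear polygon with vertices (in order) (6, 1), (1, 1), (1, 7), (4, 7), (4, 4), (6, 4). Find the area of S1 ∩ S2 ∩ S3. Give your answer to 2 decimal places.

6.00

The intersection is the polygon with vertices (4,5), (4,4), (4,3), (1,3), (1,5).
By the shoelace formula its area is 6.00.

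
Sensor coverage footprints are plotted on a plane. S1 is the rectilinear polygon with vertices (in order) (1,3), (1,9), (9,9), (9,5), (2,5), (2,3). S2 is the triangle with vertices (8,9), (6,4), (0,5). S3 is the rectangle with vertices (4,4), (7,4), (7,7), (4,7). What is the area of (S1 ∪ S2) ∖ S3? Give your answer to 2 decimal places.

29.33

|S1 ∪ S2| = 37.2.
|(S1 ∪ S2) ∩ S3| = 7.8667.
|(S1 ∪ S2) ∖ S3| = 37.2 − 7.8667 = 29.33.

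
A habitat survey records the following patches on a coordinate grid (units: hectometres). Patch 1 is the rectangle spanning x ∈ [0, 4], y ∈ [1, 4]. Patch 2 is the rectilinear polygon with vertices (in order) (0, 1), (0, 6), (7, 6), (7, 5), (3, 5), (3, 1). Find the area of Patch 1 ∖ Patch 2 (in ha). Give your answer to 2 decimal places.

3.00

|Patch 1| = 12, |Patch 1∩Patch 2| = 9.
|Patch 1 ∖ Patch 2| = |Patch 1| − |Patch 1∩Patch 2| = 12 − 9 = 3.00.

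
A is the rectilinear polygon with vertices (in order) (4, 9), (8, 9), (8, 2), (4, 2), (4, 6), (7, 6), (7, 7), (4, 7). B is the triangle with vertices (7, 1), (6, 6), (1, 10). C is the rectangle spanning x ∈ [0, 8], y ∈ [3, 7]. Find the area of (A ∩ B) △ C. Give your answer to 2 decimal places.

28.11

|A ∩ B| = 5.7417.
|(A ∩ B) ∩ C| = 4.8167.
|(A ∩ B) △ C| = 5.7417 + 32 − 9.6333 = 28.11.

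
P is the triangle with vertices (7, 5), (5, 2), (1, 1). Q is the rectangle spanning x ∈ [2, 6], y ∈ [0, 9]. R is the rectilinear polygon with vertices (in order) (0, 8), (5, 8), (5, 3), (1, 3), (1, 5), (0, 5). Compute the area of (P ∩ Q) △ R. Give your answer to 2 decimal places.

|P ∩ Q| = 4.375.
|(P ∩ Q) ∩ R| = 0.3333.
|(P ∩ Q) △ R| = 4.375 + 23 − 0.6667 = 26.71.

26.71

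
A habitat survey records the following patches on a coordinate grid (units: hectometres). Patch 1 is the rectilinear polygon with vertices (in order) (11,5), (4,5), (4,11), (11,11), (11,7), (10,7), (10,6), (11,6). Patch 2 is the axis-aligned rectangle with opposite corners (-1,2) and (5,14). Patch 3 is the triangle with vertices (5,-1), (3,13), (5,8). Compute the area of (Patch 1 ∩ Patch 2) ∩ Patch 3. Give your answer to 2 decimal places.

The region (Patch 1 ∩ Patch 2) ∩ Patch 3 is the polygon with vertices (4,10.5), (5,8), (5,5), (4.143,5), (4,6).
By the shoelace formula its area is 4.18.

4.18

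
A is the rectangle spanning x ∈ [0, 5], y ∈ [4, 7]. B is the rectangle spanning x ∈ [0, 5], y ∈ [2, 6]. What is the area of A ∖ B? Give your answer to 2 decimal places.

5.00

|A∩B|: x∈[0,5], y∈[4,6] → 5·2 = 10.
|A| = 15.
|A ∖ B| = |A| − |A∩B| = 15 − 10 = 5.00.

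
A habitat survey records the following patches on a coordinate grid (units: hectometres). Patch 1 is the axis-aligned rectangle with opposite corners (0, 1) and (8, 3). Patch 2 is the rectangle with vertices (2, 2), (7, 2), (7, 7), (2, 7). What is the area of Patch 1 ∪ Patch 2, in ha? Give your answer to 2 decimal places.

By inclusion–exclusion:
Individual areas: |Patch 1| = 16, |Patch 2| = 25.
|Patch 1∩Patch 2|: x∈[2,7], y∈[2,3] → 5·1 = 5.
|Patch 1 ∪ Patch 2| = 41 − 5 = 36.00.

36.00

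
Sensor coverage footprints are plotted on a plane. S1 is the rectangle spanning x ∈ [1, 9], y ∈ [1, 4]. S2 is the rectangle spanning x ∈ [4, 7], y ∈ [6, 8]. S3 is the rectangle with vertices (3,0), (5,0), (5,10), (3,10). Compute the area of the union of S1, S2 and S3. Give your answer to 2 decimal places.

By inclusion–exclusion:
Individual areas: |S1| = 24, |S2| = 6, |S3| = 20.
|S1∩S2| = 0 (no overlap).
|S1∩S3|: x∈[3,5], y∈[1,4] → 2·3 = 6.
|S2∩S3|: x∈[4,5], y∈[6,8] → 1·2 = 2.
|S1∩S2∩S3| = 0.
|S1 ∪ S2 ∪ S3| = 50 − 8 + 0 = 42.00.

42.00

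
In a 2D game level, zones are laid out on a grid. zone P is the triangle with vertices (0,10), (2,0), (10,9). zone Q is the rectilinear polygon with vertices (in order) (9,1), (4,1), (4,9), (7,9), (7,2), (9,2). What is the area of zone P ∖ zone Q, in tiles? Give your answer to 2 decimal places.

33.81

|zone P| = 49, |zone P∩zone Q| = 15.1875.
|zone P ∖ zone Q| = |zone P| − |zone P∩zone Q| = 49 − 15.1875 = 33.81.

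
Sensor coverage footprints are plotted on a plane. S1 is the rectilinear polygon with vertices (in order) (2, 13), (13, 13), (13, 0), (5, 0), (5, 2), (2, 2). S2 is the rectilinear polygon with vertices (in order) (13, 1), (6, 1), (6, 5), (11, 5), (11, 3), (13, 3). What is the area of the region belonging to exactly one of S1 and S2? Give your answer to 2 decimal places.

113.00

|S1| = 137, |S2| = 24, |S1∩S2| = 24.
|S1 △ S2| = |S1| + |S2| − 2·|S1∩S2| = 137 + 24 − 48 = 113.00.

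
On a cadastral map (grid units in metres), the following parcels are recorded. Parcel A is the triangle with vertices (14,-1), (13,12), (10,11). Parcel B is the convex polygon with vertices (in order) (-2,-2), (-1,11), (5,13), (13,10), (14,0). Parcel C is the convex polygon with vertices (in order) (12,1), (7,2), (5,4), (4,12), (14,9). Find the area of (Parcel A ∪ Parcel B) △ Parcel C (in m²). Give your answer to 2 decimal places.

|Parcel A ∪ Parcel B| = 193.1121.
|(Parcel A ∪ Parcel B) ∩ Parcel C| = 72.5042.
|(Parcel A ∪ Parcel B) △ Parcel C| = 193.1121 + 73.5 − 145.0083 = 121.60.

121.60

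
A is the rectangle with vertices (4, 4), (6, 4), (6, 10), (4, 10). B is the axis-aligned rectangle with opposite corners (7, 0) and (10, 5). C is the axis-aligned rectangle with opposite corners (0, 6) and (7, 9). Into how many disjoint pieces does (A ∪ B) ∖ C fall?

3

(A ∪ B) ∖ C splits into 3 disjoint pieces (area 4, area 2, area 15).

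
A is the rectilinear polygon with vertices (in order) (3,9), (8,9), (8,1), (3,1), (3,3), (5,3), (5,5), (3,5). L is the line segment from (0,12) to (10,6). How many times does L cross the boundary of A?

2

The segment meets the boundary at (8,7.2), (5,9).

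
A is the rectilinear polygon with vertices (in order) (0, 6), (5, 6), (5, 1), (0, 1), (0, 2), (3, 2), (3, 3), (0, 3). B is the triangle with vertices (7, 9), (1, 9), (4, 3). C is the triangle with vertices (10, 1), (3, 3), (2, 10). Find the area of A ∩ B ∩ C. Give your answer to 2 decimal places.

The intersection is the polygon with vertices (5,5), (4,3), (2.6,5.8), (2.571,6), (5,6).
By the shoelace formula its area is 4.24.

4.24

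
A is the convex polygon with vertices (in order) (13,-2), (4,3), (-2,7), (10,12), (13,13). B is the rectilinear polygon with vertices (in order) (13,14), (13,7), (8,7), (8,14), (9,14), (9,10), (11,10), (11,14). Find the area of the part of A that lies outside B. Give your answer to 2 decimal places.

95.29

|A| = 117, |A∩B| = 21.7083.
|A ∖ B| = |A| − |A∩B| = 117 − 21.7083 = 95.29.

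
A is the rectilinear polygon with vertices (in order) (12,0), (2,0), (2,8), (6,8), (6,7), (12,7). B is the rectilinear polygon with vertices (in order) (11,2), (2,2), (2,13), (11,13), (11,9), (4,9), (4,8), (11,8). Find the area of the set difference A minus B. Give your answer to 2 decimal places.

|A| = 74, |A∩B| = 49.
|A ∖ B| = |A| − |A∩B| = 74 − 49 = 25.00.

25.00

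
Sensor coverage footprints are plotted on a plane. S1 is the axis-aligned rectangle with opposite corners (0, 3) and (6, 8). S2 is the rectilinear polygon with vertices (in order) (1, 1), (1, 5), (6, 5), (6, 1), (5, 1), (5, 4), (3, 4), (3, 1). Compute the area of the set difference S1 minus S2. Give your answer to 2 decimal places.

|S1| = 30, |S1∩S2| = 8.
|S1 ∖ S2| = |S1| − |S1∩S2| = 30 − 8 = 22.00.

22.00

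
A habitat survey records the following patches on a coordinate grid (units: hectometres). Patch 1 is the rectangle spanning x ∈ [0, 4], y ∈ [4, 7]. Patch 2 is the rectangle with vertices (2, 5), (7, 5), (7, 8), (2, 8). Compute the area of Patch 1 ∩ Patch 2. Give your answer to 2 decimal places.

4.00

|Patch 1∩Patch 2|: x∈[2,4], y∈[5,7] → 2·2 = 4.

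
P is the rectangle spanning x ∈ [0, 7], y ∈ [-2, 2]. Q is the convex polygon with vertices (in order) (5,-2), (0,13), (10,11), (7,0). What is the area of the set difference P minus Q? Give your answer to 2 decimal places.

19.33

|P| = 28, |P∩Q| = 8.6667.
|P ∖ Q| = |P| − |P∩Q| = 28 − 8.6667 = 19.33.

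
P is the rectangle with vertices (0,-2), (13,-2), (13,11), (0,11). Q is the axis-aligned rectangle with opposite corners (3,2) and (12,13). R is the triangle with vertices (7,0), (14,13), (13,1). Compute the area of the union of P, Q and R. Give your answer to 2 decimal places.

192.08

By inclusion–exclusion:
Individual areas: |P| = 169, |Q| = 99, |R| = 35.5.
|P∩Q|: x∈[3,12], y∈[2,11] → 9·9 = 81.
|P∩R| = 30.4231.
|Q∩R| = 14.2912.
|P∩Q∩R| = 14.2912.
|P ∪ Q ∪ R| = 303.5 − 125.7143 + 14.2912 = 192.08.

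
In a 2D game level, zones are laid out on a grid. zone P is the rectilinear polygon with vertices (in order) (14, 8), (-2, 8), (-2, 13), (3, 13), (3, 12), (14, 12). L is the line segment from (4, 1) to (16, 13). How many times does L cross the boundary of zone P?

The segment meets the boundary at (14,11), (11,8).

2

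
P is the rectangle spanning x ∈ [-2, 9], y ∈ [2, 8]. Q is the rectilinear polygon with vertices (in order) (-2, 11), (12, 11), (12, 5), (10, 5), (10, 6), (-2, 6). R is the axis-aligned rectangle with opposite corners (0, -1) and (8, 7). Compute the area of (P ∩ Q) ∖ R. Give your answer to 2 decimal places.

14.00

|P ∩ Q| = 22.
|(P ∩ Q) ∩ R| = 8.
|(P ∩ Q) ∖ R| = 22 − 8 = 14.00.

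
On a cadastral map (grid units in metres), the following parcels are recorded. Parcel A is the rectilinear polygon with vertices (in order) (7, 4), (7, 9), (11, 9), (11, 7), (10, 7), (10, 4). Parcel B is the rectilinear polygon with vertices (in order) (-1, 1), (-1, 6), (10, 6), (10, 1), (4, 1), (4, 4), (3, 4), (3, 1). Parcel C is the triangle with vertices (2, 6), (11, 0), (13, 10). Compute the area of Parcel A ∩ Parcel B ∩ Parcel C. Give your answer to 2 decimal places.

The intersection is the polygon with vertices (10,6), (10,4), (7,4), (7,6).
By the shoelace formula its area is 6.00.

6.00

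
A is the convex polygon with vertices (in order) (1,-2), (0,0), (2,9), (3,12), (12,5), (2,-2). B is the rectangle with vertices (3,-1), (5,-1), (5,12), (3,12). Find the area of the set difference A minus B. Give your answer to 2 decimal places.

60.42

|A| = 84, |A∩B| = 23.5802.
|A ∖ B| = |A| − |A∩B| = 84 − 23.5802 = 60.42.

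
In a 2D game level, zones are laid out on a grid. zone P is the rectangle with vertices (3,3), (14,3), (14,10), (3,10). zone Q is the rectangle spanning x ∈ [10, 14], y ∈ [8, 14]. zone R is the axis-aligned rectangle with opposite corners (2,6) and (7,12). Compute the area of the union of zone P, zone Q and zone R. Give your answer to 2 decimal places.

107.00

By inclusion–exclusion:
Individual areas: |zone P| = 77, |zone Q| = 24, |zone R| = 30.
|zone P∩zone Q|: x∈[10,14], y∈[8,10] → 4·2 = 8.
|zone P∩zone R|: x∈[3,7], y∈[6,10] → 4·4 = 16.
|zone Q∩zone R| = 0 (no overlap).
|zone P∩zone Q∩zone R| = 0.
|zone P ∪ zone Q ∪ zone R| = 131 − 24 + 0 = 107.00.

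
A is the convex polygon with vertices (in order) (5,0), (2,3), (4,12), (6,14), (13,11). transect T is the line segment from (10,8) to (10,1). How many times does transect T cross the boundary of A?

1

The segment meets the boundary at (10,6.875).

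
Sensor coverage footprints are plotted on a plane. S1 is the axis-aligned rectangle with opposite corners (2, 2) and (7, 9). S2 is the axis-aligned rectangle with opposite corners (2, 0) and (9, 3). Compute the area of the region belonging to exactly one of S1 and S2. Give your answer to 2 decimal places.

46.00

|S1∩S2|: x∈[2,7], y∈[2,3] → 5·1 = 5.
|S1 △ S2| = |S1| + |S2| − 2·|S1∩S2| = 35 + 21 − 10 = 46.00.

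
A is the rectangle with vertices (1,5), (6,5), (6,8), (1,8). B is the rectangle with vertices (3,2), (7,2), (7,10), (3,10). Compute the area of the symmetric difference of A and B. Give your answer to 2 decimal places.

|A∩B|: x∈[3,6], y∈[5,8] → 3·3 = 9.
|A △ B| = |A| + |B| − 2·|A∩B| = 15 + 32 − 18 = 29.00.

29.00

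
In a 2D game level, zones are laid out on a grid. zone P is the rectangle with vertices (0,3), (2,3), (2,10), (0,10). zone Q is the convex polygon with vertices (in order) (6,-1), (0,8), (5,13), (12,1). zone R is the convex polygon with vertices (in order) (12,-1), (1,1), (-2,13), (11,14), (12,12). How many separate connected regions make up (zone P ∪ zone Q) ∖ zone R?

(zone P ∪ zone Q) ∖ zone R splits into 2 disjoint pieces (area 0.5, area 1.6065).

2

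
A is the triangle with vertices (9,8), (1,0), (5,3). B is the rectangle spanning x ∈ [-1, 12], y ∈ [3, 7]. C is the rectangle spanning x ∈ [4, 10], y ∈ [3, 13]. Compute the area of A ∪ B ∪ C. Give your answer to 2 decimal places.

89.50

By inclusion–exclusion:
Individual areas: |A| = 4, |B| = 52, |C| = 60.
|A∩B| = 2.4.
|A∩C| = 2.5.
|B∩C|: x∈[4,10], y∈[3,7] → 6·4 = 24.
|A∩B∩C| = 2.4.
|A ∪ B ∪ C| = 116 − 28.9 + 2.4 = 89.50.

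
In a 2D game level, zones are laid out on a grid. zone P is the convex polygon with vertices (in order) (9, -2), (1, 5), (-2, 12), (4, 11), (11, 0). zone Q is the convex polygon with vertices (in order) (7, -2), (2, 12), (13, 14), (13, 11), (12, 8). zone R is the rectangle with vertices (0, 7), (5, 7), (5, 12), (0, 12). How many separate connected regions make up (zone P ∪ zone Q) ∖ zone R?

2

(zone P ∪ zone Q) ∖ zone R splits into 2 disjoint pieces (area 105.6452, area 4.3333).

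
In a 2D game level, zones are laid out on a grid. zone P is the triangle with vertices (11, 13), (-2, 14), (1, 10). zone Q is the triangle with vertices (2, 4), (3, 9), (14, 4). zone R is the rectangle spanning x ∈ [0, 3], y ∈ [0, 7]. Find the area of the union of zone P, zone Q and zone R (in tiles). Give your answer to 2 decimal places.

By inclusion–exclusion:
Individual areas: |zone P| = 24.5, |zone Q| = 30, |zone R| = 21.
|zone P∩zone Q| = 0.
|zone P∩zone R| = 0.
|zone Q∩zone R| = 2.1.
|zone P∩zone Q∩zone R| = 0.
|zone P ∪ zone Q ∪ zone R| = 75.5 − 2.1 + 0 = 73.40.

73.40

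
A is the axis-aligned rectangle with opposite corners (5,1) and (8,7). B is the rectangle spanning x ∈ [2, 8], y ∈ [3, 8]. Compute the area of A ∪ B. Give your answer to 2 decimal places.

By inclusion–exclusion:
Individual areas: |A| = 18, |B| = 30.
|A∩B|: x∈[5,8], y∈[3,7] → 3·4 = 12.
|A ∪ B| = 48 − 12 = 36.00.

36.00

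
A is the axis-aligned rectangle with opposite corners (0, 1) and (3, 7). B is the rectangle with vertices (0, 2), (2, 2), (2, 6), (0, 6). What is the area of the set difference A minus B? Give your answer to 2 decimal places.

10.00

|A∩B|: x∈[0,2], y∈[2,6] → 2·4 = 8.
|A| = 18.
|A ∖ B| = |A| − |A∩B| = 18 − 8 = 10.00.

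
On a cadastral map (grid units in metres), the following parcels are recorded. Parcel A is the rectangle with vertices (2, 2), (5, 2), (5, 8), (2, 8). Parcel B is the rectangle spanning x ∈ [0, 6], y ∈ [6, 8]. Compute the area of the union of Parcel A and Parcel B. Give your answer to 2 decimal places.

By inclusion–exclusion:
Individual areas: |Parcel A| = 18, |Parcel B| = 12.
|Parcel A∩Parcel B|: x∈[2,5], y∈[6,8] → 3·2 = 6.
|Parcel A ∪ Parcel B| = 30 − 6 = 24.00.

24.00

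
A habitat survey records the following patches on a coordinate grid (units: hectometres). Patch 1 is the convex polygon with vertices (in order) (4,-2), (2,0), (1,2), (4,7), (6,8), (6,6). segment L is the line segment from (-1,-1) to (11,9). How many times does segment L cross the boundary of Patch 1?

The segment meets the boundary at (5.632,4.526), (1.471,1.059).

2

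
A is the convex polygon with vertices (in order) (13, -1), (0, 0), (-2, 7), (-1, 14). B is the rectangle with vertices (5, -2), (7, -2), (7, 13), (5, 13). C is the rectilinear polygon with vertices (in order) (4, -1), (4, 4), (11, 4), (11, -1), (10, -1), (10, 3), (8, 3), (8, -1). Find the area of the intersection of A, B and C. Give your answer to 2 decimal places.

The intersection is the polygon with vertices (5,4), (7,4), (7,-0.538), (5,-0.385).
By the shoelace formula its area is 8.92.

8.92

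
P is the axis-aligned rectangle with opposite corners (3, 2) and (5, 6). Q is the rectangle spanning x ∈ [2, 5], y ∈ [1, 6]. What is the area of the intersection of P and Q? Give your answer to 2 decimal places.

8.00

|P∩Q|: x∈[3,5], y∈[2,6] → 2·4 = 8.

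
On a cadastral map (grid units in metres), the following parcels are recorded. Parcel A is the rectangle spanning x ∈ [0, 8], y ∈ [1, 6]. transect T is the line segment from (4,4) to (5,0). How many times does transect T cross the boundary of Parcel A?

1

The segment meets the boundary at (4.75,1).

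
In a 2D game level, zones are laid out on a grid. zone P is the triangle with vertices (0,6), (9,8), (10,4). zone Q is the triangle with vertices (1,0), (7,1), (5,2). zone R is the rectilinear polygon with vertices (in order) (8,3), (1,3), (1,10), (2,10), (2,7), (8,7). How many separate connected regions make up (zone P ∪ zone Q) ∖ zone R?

3

(zone P ∪ zone Q) ∖ zone R splits into 3 disjoint pieces (area 0.2111, area 6.85, area 4).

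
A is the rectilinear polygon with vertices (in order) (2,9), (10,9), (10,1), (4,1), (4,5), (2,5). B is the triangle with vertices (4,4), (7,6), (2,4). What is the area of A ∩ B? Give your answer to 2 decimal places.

The intersection is the polygon with vertices (4,4.8), (7,6), (4,4).
By the shoelace formula its area is 1.20.

1.20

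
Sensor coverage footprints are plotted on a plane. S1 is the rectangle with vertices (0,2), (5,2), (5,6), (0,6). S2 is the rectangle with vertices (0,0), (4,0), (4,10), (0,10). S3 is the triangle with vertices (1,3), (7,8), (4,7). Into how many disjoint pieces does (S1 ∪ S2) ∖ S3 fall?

1

(S1 ∪ S2) ∖ S3 is a single connected region.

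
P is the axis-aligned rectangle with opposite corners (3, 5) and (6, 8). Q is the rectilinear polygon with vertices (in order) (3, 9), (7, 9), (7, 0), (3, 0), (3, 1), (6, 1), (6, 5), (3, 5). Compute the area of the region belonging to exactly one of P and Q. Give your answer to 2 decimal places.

15.00

|P| = 9, |Q| = 24, |P∩Q| = 9.
|P △ Q| = |P| + |Q| − 2·|P∩Q| = 9 + 24 − 18 = 15.00.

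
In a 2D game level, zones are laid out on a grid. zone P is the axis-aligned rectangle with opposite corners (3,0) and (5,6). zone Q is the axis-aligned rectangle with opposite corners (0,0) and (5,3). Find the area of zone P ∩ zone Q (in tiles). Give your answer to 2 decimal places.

|zone P∩zone Q|: x∈[3,5], y∈[0,3] → 2·3 = 6.

6.00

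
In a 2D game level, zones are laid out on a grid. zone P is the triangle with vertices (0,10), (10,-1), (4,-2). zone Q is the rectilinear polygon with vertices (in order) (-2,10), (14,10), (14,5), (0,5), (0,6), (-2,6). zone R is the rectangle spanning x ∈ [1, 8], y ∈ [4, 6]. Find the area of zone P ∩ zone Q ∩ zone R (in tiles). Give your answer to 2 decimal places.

2.59

The intersection is the polygon with vertices (1.667,5), (1.333,6), (3.636,6), (4.545,5).
By the shoelace formula its area is 2.59.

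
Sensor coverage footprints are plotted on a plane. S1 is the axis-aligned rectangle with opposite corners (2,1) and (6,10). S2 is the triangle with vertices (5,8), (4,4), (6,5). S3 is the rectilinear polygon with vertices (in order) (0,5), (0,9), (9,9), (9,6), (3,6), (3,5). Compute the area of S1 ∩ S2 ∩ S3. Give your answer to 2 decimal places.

The intersection is the polygon with vertices (5,8), (5.667,6), (4.5,6).
By the shoelace formula its area is 1.17.

1.17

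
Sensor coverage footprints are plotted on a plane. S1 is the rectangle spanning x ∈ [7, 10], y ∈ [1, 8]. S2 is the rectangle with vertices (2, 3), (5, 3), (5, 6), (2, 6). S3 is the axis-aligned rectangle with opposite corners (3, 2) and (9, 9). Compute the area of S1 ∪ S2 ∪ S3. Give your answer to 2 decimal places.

By inclusion–exclusion:
Individual areas: |S1| = 21, |S2| = 9, |S3| = 42.
|S1∩S2| = 0 (no overlap).
|S1∩S3|: x∈[7,9], y∈[2,8] → 2·6 = 12.
|S2∩S3|: x∈[3,5], y∈[3,6] → 2·3 = 6.
|S1∩S2∩S3| = 0.
|S1 ∪ S2 ∪ S3| = 72 − 18 + 0 = 54.00.

54.00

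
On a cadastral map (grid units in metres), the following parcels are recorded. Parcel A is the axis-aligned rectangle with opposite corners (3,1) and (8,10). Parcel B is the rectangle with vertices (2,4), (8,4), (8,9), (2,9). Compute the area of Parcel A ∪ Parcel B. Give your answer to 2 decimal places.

By inclusion–exclusion:
Individual areas: |Parcel A| = 45, |Parcel B| = 30.
|Parcel A∩Parcel B|: x∈[3,8], y∈[4,9] → 5·5 = 25.
|Parcel A ∪ Parcel B| = 75 − 25 = 50.00.

50.00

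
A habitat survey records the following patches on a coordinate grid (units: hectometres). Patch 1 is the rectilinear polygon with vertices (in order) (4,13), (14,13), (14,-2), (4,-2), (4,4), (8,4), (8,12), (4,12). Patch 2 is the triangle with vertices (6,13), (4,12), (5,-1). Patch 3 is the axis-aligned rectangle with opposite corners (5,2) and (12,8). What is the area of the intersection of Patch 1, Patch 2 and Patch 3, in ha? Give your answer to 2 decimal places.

0.57

The intersection is the polygon with vertices (5.214,2), (5,2), (5,4), (5.357,4).
By the shoelace formula its area is 0.57.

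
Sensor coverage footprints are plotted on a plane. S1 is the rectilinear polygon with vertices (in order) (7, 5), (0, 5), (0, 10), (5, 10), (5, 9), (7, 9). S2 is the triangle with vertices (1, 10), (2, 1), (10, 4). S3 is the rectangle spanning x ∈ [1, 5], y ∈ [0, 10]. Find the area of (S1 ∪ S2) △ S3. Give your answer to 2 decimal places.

|S1 ∪ S2| = 53.8889.
|(S1 ∪ S2) ∩ S3| = 31.2014.
|(S1 ∪ S2) △ S3| = 53.8889 + 40 − 62.4028 = 31.49.

31.49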